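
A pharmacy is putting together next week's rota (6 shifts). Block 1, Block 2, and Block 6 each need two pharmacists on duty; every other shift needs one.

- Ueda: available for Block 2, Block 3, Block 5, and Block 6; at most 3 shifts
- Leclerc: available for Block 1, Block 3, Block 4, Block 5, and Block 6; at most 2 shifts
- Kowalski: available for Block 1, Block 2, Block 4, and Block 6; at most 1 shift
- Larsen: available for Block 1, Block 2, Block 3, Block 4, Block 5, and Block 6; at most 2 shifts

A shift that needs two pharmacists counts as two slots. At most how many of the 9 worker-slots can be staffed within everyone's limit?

8

Total capacity across all pharmacists is 3+2+1+2 = 8, and 9 slots are needed, so at most 8 can be filled.
An assignment achieving 8: Block 1→Leclerc+Kowalski, Block 2→Ueda+Larsen, Block 3→Ueda, Block 4→Leclerc, Block 5→Ueda, Block 6→Larsen.
Loads: Ueda 3/3, Leclerc 2/2, Kowalski 1/1, Larsen 2/2.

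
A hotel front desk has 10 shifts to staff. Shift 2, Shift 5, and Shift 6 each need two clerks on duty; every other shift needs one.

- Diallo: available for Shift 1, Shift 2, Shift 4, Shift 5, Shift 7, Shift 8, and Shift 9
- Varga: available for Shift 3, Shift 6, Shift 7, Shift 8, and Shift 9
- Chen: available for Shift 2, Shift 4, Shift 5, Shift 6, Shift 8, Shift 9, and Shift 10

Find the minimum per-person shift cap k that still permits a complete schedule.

With 3 clerks and 13 worker-slots to fill, someone must work at least ⌈13/3⌉ = 5 shifts, so k ≥ 5.
k = 5 works: Shift 1→Diallo, Shift 2→Diallo+Chen, Shift 3→Varga, Shift 4→Diallo, Shift 5→Diallo+Chen, Shift 6→Varga+Chen, Shift 7→Diallo, Shift 8→Varga, Shift 9→Varga, Shift 10→Chen.
Loads: Diallo 5, Varga 4, Chen 4 — all ≤ 5.

5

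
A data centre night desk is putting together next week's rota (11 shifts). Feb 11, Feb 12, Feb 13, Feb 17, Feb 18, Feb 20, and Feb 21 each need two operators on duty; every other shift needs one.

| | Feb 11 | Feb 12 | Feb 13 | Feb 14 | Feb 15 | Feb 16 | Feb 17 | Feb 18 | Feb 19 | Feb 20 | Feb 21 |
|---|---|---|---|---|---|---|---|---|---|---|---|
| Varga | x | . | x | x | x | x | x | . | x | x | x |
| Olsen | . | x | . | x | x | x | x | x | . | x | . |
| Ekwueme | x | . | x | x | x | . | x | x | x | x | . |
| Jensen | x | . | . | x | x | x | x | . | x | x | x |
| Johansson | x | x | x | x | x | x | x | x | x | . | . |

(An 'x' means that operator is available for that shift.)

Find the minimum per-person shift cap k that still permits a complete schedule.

4

With 5 operators and 18 worker-slots to fill, someone must work at least ⌈18/5⌉ = 4 shifts, so k ≥ 4.
k = 4 works: Feb 11→Ekwueme+Jensen, Feb 12→Olsen+Johansson, Feb 13→Varga+Ekwueme, Feb 14→Olsen, Feb 15→Olsen, Feb 16→Varga, Feb 17→Jensen+Johansson, Feb 18→Olsen+Ekwueme, Feb 19→Varga, Feb 20→Ekwueme+Jensen, Feb 21→Varga+Jensen.
Loads: Varga 4, Olsen 4, Ekwueme 4, Jensen 4, Johansson 2 — all ≤ 4.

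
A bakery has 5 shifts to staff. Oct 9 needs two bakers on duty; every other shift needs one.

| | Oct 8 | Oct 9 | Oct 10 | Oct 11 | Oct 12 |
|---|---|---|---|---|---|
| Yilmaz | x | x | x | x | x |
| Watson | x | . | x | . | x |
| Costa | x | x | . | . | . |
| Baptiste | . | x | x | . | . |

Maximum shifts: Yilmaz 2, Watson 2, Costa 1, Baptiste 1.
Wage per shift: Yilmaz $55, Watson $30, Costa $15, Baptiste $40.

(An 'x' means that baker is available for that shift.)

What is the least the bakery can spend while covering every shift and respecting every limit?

Oct 11 can only be covered by Yilmaz, so that assignment is forced.
Picking the cheapest available baker for each shift independently would cost $185, but that ignores the shift limits.
An optimal schedule: Oct 8→Watson, Oct 9→Costa+Baptiste, Oct 10→Watson, Oct 11→Yilmaz, Oct 12→Yilmaz.
Total: 30 + 15 + 40 + 30 + 55 + 55 = $225.

$225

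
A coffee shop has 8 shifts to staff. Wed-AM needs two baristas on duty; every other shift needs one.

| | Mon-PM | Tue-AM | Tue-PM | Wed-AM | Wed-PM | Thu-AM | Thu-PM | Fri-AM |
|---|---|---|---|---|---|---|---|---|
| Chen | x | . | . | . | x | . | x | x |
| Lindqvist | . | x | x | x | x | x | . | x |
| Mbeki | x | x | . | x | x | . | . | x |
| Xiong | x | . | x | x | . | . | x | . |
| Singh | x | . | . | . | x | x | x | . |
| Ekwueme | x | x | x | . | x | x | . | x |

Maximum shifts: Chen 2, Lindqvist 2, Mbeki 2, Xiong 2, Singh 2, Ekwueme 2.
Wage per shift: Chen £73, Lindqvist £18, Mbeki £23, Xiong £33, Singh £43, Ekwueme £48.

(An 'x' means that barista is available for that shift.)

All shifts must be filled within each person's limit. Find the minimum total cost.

Picking the cheapest available barista for each shift independently would cost £187, but that ignores the shift limits.
An optimal schedule: Mon-PM→Singh, Tue-AM→Lindqvist, Tue-PM→Lindqvist, Wed-AM→Mbeki+Xiong, Wed-PM→Ekwueme, Thu-AM→Singh, Thu-PM→Xiong, Fri-AM→Mbeki.
Total: 43 + 18 + 18 + 23 + 33 + 48 + 43 + 33 + 23 = £282.

£282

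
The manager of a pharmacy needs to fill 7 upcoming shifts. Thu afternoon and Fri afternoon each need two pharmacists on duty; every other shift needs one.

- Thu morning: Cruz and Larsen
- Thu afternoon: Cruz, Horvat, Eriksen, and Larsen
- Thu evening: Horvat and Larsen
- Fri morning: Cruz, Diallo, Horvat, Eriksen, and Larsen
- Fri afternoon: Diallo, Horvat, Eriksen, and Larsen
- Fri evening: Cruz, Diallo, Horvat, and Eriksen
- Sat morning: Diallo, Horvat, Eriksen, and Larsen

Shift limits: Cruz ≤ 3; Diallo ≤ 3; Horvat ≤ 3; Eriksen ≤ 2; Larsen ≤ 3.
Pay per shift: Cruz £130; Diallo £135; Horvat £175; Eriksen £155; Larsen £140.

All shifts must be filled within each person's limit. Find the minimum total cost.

Picking the cheapest available pharmacist for each shift independently would cost £1210, but that ignores the shift limits.
An optimal schedule: Thu morning→Cruz, Thu afternoon→Cruz+Larsen, Thu evening→Larsen, Fri morning→Diallo, Fri afternoon→Diallo+Larsen, Fri evening→Cruz, Sat morning→Diallo.
Total: 130 + 130 + 140 + 140 + 135 + 135 + 140 + 130 + 135 = £1215.

£1215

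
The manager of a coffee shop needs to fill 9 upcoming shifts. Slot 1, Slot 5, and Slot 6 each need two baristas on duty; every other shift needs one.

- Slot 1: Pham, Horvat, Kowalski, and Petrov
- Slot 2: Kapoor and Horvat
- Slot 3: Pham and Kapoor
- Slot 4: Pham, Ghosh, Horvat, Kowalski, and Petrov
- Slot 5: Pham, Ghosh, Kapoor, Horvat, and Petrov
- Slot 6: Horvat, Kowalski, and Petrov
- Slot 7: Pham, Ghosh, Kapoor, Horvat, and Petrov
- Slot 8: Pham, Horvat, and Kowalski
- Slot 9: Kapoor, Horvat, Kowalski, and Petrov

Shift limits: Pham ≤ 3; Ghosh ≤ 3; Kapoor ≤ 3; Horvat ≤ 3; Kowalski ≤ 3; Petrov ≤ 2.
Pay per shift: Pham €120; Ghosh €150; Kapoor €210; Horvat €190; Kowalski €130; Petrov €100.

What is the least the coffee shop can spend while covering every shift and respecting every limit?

Picking the cheapest available barista for each shift independently would cost €1400, but that ignores the shift limits.
An optimal schedule: Slot 1→Petrov+Kowalski, Slot 2→Horvat, Slot 3→Pham, Slot 4→Ghosh, Slot 5→Pham+Ghosh, Slot 6→Petrov+Kowalski, Slot 7→Ghosh, Slot 8→Pham, Slot 9→Kowalski.
Total: 100 + 130 + 190 + 120 + 150 + 120 + 150 + 100 + 130 + 150 + 120 + 130 = €1590.

€1590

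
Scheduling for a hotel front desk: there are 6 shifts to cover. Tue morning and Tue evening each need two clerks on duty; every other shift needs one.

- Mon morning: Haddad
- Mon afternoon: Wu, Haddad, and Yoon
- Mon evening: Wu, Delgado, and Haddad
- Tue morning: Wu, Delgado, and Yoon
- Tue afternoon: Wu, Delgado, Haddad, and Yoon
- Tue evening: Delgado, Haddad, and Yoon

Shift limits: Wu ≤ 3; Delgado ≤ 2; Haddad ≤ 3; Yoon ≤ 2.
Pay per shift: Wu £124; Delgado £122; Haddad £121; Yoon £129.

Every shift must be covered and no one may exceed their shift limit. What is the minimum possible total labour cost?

Mon morning can only be covered by Haddad, so that assignment is forced.
Picking the cheapest available clerk for each shift independently would cost £973, but that ignores the shift limits.
An optimal schedule: Mon morning→Haddad, Mon afternoon→Wu, Mon evening→Wu, Tue morning→Wu+Delgado, Tue afternoon→Haddad, Tue evening→Delgado+Haddad.
Total: 121 + 124 + 124 + 124 + 122 + 121 + 122 + 121 = £979.

£979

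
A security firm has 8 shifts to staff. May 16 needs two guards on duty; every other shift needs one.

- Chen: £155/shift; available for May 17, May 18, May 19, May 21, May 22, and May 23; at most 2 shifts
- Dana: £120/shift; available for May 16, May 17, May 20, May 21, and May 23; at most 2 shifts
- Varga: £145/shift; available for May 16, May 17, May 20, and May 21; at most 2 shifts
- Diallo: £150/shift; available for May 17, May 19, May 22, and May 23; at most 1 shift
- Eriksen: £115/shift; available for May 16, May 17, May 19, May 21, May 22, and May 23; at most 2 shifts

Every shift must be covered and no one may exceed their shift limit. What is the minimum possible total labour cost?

£1220

May 18 can only be covered by Chen, so that assignment is forced.
Picking the cheapest available guard for each shift independently would cost £1085, but that ignores the shift limits.
An optimal schedule: May 16→Dana+Varga, May 17→Eriksen, May 18→Chen, May 19→Chen, May 20→Dana, May 21→Varga, May 22→Diallo, May 23→Eriksen.
Total: 120 + 145 + 115 + 155 + 155 + 120 + 145 + 150 + 115 = £1220.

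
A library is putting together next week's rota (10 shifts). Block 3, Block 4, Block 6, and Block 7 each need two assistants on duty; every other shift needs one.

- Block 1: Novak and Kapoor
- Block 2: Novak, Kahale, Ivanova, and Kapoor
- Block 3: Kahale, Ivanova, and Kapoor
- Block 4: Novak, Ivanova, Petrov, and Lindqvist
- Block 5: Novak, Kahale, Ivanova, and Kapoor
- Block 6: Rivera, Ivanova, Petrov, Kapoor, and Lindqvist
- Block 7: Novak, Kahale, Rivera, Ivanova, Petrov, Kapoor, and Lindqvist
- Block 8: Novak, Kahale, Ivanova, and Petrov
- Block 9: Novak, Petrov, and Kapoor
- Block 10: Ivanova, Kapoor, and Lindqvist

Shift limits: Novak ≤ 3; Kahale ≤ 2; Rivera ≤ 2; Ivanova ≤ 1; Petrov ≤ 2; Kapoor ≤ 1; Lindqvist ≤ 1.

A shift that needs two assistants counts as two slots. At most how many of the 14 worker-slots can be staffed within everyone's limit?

Total capacity across all assistants is 3+2+2+1+2+1+1 = 12, and 14 slots are needed, so at most 12 can be filled.
An assignment achieving 12: Block 1→Novak, Block 2→Novak, Block 3→Kahale+Ivanova, Block 4→Petrov+Lindqvist, Block 5→Kahale, Block 6→Rivera, Block 7→Rivera, Block 8→Petrov, Block 9→Novak, Block 10→Kapoor.
Loads: Novak 3/3, Kahale 2/2, Rivera 2/2, Ivanova 1/1, Petrov 2/2, Kapoor 1/1, Lindqvist 1/1.

12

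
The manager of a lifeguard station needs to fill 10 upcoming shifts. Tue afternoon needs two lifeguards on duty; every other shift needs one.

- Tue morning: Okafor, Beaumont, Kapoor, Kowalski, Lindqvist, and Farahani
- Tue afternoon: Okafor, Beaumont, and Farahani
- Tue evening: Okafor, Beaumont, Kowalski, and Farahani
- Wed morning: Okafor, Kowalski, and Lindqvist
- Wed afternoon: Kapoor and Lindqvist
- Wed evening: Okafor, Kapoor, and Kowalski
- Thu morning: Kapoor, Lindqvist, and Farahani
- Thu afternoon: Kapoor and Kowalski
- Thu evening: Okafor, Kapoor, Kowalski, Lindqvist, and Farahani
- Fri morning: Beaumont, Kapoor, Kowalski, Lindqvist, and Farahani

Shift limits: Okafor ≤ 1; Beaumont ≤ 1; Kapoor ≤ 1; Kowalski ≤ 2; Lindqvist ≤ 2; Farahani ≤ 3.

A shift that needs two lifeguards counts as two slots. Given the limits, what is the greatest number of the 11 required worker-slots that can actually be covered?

Total capacity across all lifeguards is 1+1+1+2+2+3 = 10, and 11 slots are needed, so at most 10 can be filled.
An assignment achieving 10: Tue morning→Farahani, Tue afternoon→Okafor+Beaumont, Tue evening→Farahani, Wed morning→Kowalski, Wed afternoon→Kapoor, Thu morning→Lindqvist, Thu afternoon→Kowalski, Thu evening→Lindqvist, Fri morning→Farahani.
Loads: Okafor 1/1, Beaumont 1/1, Kapoor 1/1, Kowalski 2/2, Lindqvist 2/2, Farahani 3/3.

10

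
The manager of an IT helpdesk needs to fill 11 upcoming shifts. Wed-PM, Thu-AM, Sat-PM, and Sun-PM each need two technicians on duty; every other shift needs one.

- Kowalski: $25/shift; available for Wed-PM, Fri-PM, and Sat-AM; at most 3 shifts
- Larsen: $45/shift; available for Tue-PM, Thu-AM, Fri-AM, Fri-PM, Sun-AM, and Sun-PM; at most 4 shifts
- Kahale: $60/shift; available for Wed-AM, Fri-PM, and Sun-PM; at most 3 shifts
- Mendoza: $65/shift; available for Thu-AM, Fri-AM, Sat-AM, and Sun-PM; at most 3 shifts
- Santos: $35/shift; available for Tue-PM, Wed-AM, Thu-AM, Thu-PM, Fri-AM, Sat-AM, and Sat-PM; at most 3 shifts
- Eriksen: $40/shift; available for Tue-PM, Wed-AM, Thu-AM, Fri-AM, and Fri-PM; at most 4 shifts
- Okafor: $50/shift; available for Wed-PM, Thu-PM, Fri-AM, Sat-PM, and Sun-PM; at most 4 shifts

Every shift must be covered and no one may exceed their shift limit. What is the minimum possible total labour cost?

Wed-PM can only be covered by Kowalski and Okafor, so that assignment is forced.
Sat-PM can only be covered by Santos and Okafor, so that assignment is forced.
Sun-AM can only be covered by Larsen, so that assignment is forced.
Picking the cheapest available technician for each shift independently would cost $565, but that ignores the shift limits.
An optimal schedule: Tue-PM→Eriksen, Wed-AM→Eriksen, Wed-PM→Kowalski+Okafor, Thu-AM→Santos+Eriksen, Thu-PM→Santos, Fri-AM→Eriksen, Fri-PM→Kowalski, Sat-AM→Kowalski, Sat-PM→Santos+Okafor, Sun-AM→Larsen, Sun-PM→Larsen+Okafor.
Total: 40 + 40 + 25 + 50 + 35 + 40 + 35 + 40 + 25 + 25 + 35 + 50 + 45 + 45 + 50 = $580.

$580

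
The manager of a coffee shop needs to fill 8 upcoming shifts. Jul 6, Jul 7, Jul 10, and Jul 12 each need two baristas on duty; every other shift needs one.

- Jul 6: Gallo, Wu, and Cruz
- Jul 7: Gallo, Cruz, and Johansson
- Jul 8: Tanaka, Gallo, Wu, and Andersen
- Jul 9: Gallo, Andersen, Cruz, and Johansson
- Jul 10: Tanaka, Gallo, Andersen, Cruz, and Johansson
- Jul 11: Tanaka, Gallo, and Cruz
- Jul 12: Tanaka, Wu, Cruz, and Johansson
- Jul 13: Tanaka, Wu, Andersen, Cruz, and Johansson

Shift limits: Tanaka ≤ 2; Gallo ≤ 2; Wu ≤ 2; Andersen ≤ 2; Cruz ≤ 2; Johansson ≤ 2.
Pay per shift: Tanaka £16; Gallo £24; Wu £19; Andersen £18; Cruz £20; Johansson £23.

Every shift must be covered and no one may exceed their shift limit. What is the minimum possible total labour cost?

£240

Picking the cheapest available barista for each shift independently would cost £217, but that ignores the shift limits.
An optimal schedule: Jul 6→Gallo+Wu, Jul 7→Gallo+Cruz, Jul 8→Tanaka, Jul 9→Andersen, Jul 10→Andersen+Johansson, Jul 11→Tanaka, Jul 12→Cruz+Johansson, Jul 13→Wu.
Total: 24 + 19 + 24 + 20 + 16 + 18 + 18 + 23 + 16 + 20 + 23 + 19 = £240.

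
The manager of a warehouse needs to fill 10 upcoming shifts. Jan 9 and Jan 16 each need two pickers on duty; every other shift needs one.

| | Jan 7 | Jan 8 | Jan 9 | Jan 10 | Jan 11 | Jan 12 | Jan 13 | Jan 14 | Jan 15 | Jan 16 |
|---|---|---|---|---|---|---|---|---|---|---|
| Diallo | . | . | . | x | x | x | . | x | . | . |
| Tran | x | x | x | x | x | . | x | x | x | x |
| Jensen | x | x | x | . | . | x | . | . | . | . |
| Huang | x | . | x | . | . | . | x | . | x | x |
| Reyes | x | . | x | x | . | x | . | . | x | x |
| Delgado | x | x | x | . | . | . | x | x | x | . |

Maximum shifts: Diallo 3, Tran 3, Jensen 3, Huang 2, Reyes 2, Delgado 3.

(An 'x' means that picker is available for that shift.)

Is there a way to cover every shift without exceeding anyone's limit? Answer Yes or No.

One valid schedule: Jan 7→Jensen, Jan 8→Tran, Jan 9→Jensen+Reyes, Jan 10→Diallo, Jan 11→Diallo, Jan 12→Diallo, Jan 13→Tran, Jan 14→Tran, Jan 15→Huang, Jan 16→Huang+Reyes.
Loads: Diallo 3/3, Tran 3/3, Jensen 2/3, Huang 2/2, Reyes 2/2, Delgado 0/3 — all within limits.

Yes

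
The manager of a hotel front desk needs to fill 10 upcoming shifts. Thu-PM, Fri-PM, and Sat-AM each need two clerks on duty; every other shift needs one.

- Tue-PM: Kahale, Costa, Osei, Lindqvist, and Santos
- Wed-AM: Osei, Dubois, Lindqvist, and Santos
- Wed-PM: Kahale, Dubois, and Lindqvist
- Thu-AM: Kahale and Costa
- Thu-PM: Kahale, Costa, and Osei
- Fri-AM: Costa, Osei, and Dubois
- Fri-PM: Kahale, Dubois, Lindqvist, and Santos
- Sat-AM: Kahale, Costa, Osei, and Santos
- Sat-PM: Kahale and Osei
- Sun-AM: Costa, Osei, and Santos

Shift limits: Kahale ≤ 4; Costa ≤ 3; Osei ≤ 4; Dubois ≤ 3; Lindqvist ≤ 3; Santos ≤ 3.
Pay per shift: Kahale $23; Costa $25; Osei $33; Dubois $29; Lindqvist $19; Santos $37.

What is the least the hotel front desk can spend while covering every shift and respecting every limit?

Picking the cheapest available clerk for each shift independently would cost $291, but that ignores the shift limits.
An optimal schedule: Tue-PM→Lindqvist, Wed-AM→Dubois, Wed-PM→Lindqvist, Thu-AM→Kahale, Thu-PM→Kahale+Costa, Fri-AM→Dubois, Fri-PM→Lindqvist+Dubois, Sat-AM→Kahale+Costa, Sat-PM→Kahale, Sun-AM→Costa.
Total: 19 + 29 + 19 + 23 + 23 + 25 + 29 + 19 + 29 + 23 + 25 + 23 + 25 = $311.

$311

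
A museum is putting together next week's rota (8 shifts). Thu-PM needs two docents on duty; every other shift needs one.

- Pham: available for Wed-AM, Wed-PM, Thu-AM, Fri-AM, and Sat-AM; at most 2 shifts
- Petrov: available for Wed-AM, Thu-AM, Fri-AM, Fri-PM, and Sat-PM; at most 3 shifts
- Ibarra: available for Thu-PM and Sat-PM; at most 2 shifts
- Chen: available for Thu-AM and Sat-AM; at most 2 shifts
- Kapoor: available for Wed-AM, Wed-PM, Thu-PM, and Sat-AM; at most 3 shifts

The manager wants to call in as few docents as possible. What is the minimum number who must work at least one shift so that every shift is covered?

9 slots to fill and no one can take more than 3, so at least ⌈9/3⌉ = 3 docents are needed.
Any 3 docents together have capacity at most 3+3+2 = 8 < 9 slots, so 3 can never suffice.
Pham, Petrov, Ibarra, and Kapoor alone can cover everything: Wed-AM→Kapoor, Wed-PM→Pham, Thu-AM→Pham, Thu-PM→Ibarra+Kapoor, Fri-AM→Petrov, Fri-PM→Petrov, Sat-AM→Kapoor, Sat-PM→Petrov.

4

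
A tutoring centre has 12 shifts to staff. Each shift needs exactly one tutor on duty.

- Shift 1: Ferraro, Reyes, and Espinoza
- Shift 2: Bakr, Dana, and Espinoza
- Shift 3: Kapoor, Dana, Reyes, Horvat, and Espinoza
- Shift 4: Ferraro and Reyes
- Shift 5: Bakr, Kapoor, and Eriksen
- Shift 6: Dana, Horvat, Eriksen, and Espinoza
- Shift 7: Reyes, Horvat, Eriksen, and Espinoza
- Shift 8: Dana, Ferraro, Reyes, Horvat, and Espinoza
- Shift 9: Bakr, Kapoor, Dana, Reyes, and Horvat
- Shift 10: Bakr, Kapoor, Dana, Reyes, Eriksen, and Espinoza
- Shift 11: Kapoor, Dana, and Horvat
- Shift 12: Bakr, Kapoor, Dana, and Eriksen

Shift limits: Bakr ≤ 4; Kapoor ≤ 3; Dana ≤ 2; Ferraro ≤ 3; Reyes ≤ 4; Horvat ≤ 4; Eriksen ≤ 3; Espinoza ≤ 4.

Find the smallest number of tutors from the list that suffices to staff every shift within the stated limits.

12 slots to fill and no one can take more than 4, so at least ⌈12/4⌉ = 3 tutors are needed.
Bakr, Reyes, and Horvat alone can cover everything: Shift 1→Reyes, Shift 2→Bakr, Shift 3→Reyes, Shift 4→Reyes, Shift 5→Bakr, Shift 6→Horvat, Shift 7→Reyes, Shift 8→Horvat, Shift 9→Horvat, Shift 10→Bakr, Shift 11→Horvat, Shift 12→Bakr.

3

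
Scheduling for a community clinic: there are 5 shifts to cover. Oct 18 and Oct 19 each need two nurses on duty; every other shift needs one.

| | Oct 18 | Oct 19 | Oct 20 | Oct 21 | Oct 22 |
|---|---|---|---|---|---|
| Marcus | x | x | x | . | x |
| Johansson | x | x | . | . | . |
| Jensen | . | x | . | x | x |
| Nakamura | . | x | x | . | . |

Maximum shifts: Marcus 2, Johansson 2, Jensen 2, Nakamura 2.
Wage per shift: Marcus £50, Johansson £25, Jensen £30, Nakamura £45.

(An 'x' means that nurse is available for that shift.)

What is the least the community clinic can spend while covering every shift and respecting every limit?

£250

Oct 18 can only be covered by Marcus and Johansson, so that assignment is forced.
Oct 21 can only be covered by Jensen, so that assignment is forced.
Picking the cheapest available nurse for each shift independently would cost £235, but that ignores the shift limits.
An optimal schedule: Oct 18→Johansson+Marcus, Oct 19→Johansson+Nakamura, Oct 20→Nakamura, Oct 21→Jensen, Oct 22→Jensen.
Total: 25 + 50 + 25 + 45 + 45 + 30 + 30 = £250.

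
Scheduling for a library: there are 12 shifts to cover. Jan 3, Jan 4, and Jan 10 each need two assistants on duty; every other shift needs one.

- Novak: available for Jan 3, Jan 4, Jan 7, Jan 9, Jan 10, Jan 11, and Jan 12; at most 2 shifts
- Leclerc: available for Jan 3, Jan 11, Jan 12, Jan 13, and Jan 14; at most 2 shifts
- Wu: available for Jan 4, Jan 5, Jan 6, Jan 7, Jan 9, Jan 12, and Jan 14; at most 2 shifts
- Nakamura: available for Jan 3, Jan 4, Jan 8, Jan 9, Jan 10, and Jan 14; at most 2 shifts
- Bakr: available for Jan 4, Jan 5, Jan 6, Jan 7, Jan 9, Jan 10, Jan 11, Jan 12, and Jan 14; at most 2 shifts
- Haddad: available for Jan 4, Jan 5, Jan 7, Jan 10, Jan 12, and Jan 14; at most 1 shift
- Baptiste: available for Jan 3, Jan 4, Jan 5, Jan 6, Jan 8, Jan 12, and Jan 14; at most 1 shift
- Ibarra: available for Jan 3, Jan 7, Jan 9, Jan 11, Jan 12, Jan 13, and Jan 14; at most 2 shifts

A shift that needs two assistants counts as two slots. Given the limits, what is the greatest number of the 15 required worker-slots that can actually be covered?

14

Total capacity across all assistants is 2+2+2+2+2+1+1+2 = 14, and 15 slots are needed, so at most 14 can be filled.
An assignment achieving 14: Jan 3→Leclerc+Baptiste, Jan 4→Haddad, Jan 5→Wu, Jan 6→Wu, Jan 7→Bakr, Jan 8→Nakamura, Jan 9→Bakr, Jan 10→Novak+Nakamura, Jan 11→Novak, Jan 12→Ibarra, Jan 13→Leclerc, Jan 14→Ibarra.
Loads: Novak 2/2, Leclerc 2/2, Wu 2/2, Nakamura 2/2, Bakr 2/2, Haddad 1/1, Baptiste 1/1, Ibarra 2/2.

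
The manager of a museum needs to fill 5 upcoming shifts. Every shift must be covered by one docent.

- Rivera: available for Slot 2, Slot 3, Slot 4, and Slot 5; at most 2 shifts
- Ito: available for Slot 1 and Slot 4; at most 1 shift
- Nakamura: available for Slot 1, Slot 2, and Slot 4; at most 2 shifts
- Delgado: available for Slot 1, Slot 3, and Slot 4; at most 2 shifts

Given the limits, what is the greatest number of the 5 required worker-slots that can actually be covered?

Total capacity across all docents is 2+1+2+2 = 7, and 5 slots are needed, so at most 5 can be filled.
An assignment achieving 5: Slot 1→Ito, Slot 2→Rivera, Slot 3→Delgado, Slot 4→Nakamura, Slot 5→Rivera.
Loads: Rivera 2/2, Ito 1/1, Nakamura 1/2, Delgado 1/2.

5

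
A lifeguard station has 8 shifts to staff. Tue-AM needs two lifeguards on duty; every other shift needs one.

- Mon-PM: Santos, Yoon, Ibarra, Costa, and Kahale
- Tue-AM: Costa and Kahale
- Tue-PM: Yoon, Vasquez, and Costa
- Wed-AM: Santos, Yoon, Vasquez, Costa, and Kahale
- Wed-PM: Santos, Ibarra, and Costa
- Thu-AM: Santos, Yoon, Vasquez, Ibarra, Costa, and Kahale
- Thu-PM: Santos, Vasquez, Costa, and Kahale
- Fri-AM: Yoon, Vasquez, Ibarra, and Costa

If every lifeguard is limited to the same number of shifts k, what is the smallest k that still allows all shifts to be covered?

With 6 lifeguards and 9 worker-slots to fill, someone must work at least ⌈9/6⌉ = 2 shifts, so k ≥ 2.
k = 2 works: Mon-PM→Ibarra, Tue-AM→Costa+Kahale, Tue-PM→Yoon, Wed-AM→Vasquez, Wed-PM→Santos, Thu-AM→Vasquez, Thu-PM→Santos, Fri-AM→Yoon.
Loads: Santos 2, Yoon 2, Vasquez 2, Ibarra 1, Costa 1, Kahale 1 — all ≤ 2.

2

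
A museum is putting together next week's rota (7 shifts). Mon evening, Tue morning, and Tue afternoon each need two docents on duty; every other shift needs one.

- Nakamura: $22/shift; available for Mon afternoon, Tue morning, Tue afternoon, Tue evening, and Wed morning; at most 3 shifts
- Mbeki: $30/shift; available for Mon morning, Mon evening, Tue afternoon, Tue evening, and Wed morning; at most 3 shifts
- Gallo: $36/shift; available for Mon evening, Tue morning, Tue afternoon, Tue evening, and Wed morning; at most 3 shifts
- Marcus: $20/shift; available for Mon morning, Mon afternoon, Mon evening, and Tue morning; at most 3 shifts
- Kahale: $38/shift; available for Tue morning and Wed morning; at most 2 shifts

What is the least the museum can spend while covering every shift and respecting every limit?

$252

Picking the cheapest available docent for each shift independently would cost $228, but that ignores the shift limits.
An optimal schedule: Mon morning→Marcus, Mon afternoon→Marcus, Mon evening→Marcus+Mbeki, Tue morning→Nakamura+Gallo, Tue afternoon→Nakamura+Mbeki, Tue evening→Nakamura, Wed morning→Mbeki.
Total: 20 + 20 + 20 + 30 + 22 + 36 + 22 + 30 + 22 + 30 = $252.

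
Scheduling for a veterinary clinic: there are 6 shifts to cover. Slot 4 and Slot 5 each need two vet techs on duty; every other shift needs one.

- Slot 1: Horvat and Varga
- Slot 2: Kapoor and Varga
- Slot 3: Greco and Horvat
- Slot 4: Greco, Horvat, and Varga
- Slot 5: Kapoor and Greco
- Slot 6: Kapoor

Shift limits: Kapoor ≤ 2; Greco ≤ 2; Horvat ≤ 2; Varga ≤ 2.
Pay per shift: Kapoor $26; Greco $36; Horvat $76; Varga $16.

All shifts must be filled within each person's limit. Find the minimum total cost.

$308

Slot 5 can only be covered by Kapoor and Greco, so that assignment is forced.
Slot 6 can only be covered by Kapoor, so that assignment is forced.
Picking the cheapest available vet tech for each shift independently would cost $208, but that ignores the shift limits.
An optimal schedule: Slot 1→Horvat, Slot 2→Varga, Slot 3→Greco, Slot 4→Horvat+Varga, Slot 5→Kapoor+Greco, Slot 6→Kapoor.
Total: 76 + 16 + 36 + 76 + 16 + 26 + 36 + 26 = $308.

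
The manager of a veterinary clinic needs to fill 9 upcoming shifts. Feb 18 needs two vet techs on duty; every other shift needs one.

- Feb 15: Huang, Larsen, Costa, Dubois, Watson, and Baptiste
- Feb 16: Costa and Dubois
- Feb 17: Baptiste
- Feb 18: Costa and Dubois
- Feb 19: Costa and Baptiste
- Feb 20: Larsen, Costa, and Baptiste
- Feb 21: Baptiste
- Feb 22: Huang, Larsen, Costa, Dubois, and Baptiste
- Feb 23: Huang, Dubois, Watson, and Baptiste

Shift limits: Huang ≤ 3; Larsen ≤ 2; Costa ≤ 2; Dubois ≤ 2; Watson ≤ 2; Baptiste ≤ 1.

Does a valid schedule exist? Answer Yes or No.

No

Total capacity is 12 and 10 slots are needed, so capacity alone doesn't rule it out.
Shifts {Feb 17, Feb 21} need 2 worker-slots in total, but the vet techs available for any of those shifts (Baptiste) can supply at most 1 among them. So no valid schedule exists.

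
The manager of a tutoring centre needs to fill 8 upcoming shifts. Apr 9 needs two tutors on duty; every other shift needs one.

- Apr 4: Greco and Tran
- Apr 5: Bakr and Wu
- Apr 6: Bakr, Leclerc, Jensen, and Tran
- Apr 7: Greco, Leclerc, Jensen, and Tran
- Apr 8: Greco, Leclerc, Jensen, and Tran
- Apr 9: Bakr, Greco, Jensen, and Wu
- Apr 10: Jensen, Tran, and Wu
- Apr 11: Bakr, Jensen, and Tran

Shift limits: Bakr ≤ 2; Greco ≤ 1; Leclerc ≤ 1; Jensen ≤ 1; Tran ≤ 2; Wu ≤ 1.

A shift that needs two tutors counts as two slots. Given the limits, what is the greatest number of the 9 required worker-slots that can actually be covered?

8

Total capacity across all tutors is 2+1+1+1+2+1 = 8, and 9 slots are needed, so at most 8 can be filled.
An assignment achieving 8: Apr 4→Greco, Apr 5→Bakr, Apr 6→Leclerc, Apr 7→Tran, Apr 8→Tran, Apr 9→Wu, Apr 10→Jensen, Apr 11→Bakr.
Loads: Bakr 2/2, Greco 1/1, Leclerc 1/1, Jensen 1/1, Tran 2/2, Wu 1/1.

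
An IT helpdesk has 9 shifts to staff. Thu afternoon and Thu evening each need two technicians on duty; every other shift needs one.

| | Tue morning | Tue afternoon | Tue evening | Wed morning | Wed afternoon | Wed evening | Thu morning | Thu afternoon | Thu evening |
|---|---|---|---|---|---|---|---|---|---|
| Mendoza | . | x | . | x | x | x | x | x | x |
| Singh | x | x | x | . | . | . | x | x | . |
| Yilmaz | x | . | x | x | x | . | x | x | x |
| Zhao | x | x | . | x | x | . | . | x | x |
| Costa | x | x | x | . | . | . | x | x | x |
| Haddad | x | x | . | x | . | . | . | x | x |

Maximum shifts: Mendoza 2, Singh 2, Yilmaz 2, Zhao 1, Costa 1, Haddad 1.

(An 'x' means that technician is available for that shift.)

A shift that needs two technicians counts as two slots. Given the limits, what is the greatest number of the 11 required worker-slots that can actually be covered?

Total capacity across all technicians is 2+2+2+1+1+1 = 9, and 11 slots are needed, so at most 9 can be filled.
An assignment achieving 9: Tue morning→Yilmaz, Tue afternoon→Zhao, Tue evening→Singh, Wed morning→Yilmaz, Wed afternoon→Mendoza, Wed evening→Mendoza, Thu morning→Singh, Thu evening→Costa+Haddad.
Loads: Mendoza 2/2, Singh 2/2, Yilmaz 2/2, Zhao 1/1, Costa 1/1, Haddad 1/1.

9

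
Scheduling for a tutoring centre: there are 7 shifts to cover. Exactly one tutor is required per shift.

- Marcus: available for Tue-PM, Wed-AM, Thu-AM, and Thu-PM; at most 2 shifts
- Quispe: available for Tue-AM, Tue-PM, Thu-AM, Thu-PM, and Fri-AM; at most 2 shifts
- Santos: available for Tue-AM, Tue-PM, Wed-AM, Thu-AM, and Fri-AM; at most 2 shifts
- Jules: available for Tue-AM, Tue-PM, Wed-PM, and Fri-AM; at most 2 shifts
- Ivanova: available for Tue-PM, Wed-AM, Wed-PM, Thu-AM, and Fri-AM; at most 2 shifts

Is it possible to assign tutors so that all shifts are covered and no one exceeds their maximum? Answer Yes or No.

One valid schedule: Tue-AM→Quispe, Tue-PM→Santos, Wed-AM→Marcus, Wed-PM→Jules, Thu-AM→Quispe, Thu-PM→Marcus, Fri-AM→Santos.
Loads: Marcus 2/2, Quispe 2/2, Santos 2/2, Jules 1/2, Ivanova 0/2 — all within limits.

Yes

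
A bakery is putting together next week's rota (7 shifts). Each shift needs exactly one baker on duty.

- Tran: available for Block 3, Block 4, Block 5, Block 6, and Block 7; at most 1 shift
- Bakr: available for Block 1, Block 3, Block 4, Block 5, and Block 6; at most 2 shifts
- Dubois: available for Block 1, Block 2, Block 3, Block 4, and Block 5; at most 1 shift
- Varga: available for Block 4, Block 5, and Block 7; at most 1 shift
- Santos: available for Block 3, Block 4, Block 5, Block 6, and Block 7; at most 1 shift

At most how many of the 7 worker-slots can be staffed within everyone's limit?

6

Total capacity across all bakers is 1+2+1+1+1 = 6, and 7 slots are needed, so at most 6 can be filled.
An assignment achieving 6: Block 1→Bakr, Block 2→Dubois, Block 3→Bakr, Block 4→Santos, Block 6→Tran, Block 7→Varga.
Loads: Tran 1/1, Bakr 2/2, Dubois 1/1, Varga 1/1, Santos 1/1.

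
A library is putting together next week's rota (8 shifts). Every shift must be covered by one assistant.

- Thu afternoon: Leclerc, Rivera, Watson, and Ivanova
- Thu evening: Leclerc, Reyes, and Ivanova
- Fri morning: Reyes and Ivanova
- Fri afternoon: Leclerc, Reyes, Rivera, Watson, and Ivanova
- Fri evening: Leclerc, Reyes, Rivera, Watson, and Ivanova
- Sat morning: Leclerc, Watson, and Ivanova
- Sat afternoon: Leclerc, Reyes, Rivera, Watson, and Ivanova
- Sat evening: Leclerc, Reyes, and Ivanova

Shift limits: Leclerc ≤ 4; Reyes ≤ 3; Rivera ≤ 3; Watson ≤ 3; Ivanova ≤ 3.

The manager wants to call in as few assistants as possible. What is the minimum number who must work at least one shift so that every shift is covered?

3

8 slots to fill and no one can take more than 4, so at least ⌈8/4⌉ = 2 assistants are needed.
Any 2 assistants together have capacity at most 4+3 = 7 < 8 slots, so 2 can never suffice.
Leclerc, Reyes, and Rivera alone can cover everything: Thu afternoon→Leclerc, Thu evening→Leclerc, Fri morning→Reyes, Fri afternoon→Reyes, Fri evening→Reyes, Sat morning→Leclerc, Sat afternoon→Rivera, Sat evening→Leclerc.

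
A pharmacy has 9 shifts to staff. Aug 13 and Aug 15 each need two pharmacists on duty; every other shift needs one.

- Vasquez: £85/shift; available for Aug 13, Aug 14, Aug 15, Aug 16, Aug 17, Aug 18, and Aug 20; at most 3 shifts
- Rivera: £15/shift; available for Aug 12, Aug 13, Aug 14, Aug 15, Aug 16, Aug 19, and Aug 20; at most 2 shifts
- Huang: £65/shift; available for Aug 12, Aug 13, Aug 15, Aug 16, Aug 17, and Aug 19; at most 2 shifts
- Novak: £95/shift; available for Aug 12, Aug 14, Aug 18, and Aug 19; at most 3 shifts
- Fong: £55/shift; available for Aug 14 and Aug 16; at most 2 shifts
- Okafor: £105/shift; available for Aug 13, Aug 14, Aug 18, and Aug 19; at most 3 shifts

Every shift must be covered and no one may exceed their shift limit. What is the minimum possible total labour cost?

Picking the cheapest available pharmacist for each shift independently would cost £385, but that ignores the shift limits.
An optimal schedule: Aug 12→Novak, Aug 13→Huang+Vasquez, Aug 14→Fong, Aug 15→Rivera+Vasquez, Aug 16→Fong, Aug 17→Huang, Aug 18→Vasquez, Aug 19→Novak, Aug 20→Rivera.
Total: 95 + 65 + 85 + 55 + 15 + 85 + 55 + 65 + 85 + 95 + 15 = £715.

£715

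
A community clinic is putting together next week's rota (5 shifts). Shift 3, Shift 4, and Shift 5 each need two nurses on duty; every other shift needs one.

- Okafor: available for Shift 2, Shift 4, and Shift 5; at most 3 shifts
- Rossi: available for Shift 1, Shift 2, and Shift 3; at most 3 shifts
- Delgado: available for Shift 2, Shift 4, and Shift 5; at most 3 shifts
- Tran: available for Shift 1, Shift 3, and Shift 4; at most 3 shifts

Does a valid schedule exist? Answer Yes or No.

Yes

Shift 3 can only be covered by Rossi and Tran, so that assignment is forced.
Shift 5 can only be covered by Okafor and Delgado, so that assignment is forced.
One valid schedule: Shift 1→Rossi, Shift 2→Okafor, Shift 3→Rossi+Tran, Shift 4→Okafor+Delgado, Shift 5→Okafor+Delgado.
Loads: Okafor 3/3, Rossi 2/3, Delgado 2/3, Tran 1/3 — all within limits.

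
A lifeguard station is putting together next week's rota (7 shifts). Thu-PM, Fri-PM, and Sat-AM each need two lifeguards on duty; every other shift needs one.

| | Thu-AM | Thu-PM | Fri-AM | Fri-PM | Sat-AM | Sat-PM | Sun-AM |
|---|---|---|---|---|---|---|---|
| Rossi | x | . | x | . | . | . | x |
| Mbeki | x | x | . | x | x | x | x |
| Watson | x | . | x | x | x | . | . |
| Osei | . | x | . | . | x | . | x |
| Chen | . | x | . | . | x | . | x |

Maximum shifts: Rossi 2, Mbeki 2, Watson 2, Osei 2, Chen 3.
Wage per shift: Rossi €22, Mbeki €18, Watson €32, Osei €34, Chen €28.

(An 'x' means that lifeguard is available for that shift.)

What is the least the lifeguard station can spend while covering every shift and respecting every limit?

Fri-PM can only be covered by Mbeki and Watson, so that assignment is forced.
Sat-PM can only be covered by Mbeki, so that assignment is forced.
Picking the cheapest available lifeguard for each shift independently would cost €218, but that ignores the shift limits.
An optimal schedule: Thu-AM→Rossi, Thu-PM→Chen+Osei, Fri-AM→Rossi, Fri-PM→Mbeki+Watson, Sat-AM→Chen+Watson, Sat-PM→Mbeki, Sun-AM→Chen.
Total: 22 + 28 + 34 + 22 + 18 + 32 + 28 + 32 + 18 + 28 = €262.

€262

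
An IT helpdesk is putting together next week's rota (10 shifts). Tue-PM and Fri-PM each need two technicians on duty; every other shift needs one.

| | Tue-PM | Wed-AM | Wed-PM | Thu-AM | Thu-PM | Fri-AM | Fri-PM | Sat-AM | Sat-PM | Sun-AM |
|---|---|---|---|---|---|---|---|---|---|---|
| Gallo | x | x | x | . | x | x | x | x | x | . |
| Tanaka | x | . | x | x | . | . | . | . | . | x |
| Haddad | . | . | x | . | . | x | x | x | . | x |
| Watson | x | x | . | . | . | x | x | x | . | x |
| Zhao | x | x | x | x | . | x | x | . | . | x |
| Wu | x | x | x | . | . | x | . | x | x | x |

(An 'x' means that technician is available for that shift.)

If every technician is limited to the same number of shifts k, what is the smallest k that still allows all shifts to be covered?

2

With 6 technicians and 12 worker-slots to fill, someone must work at least ⌈12/6⌉ = 2 shifts, so k ≥ 2.
k = 2 works: Tue-PM→Zhao+Wu, Wed-AM→Watson, Wed-PM→Tanaka, Thu-AM→Tanaka, Thu-PM→Gallo, Fri-AM→Haddad, Fri-PM→Watson+Zhao, Sat-AM→Haddad, Sat-PM→Gallo, Sun-AM→Wu.
Loads: Gallo 2, Tanaka 2, Haddad 2, Watson 2, Zhao 2, Wu 2 — all ≤ 2.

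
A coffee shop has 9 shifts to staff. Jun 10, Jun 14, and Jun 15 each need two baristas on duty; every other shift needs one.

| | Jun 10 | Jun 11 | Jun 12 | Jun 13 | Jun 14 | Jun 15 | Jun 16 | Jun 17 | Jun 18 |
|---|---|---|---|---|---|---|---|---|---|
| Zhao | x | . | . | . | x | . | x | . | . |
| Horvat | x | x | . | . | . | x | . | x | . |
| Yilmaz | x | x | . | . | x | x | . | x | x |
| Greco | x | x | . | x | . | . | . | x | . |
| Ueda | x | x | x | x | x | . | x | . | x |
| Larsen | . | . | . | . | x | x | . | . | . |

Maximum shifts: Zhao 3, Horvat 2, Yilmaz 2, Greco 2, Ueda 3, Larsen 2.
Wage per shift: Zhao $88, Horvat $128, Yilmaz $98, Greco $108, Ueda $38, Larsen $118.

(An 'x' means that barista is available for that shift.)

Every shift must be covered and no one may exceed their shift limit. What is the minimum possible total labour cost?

Jun 12 can only be covered by Ueda, so that assignment is forced.
Picking the cheapest available barista for each shift independently would cost $756, but that ignores the shift limits.
An optimal schedule: Jun 10→Zhao+Greco, Jun 11→Greco, Jun 12→Ueda, Jun 13→Ueda, Jun 14→Zhao+Larsen, Jun 15→Yilmaz+Larsen, Jun 16→Zhao, Jun 17→Yilmaz, Jun 18→Ueda.
Total: 88 + 108 + 108 + 38 + 38 + 88 + 118 + 98 + 118 + 88 + 98 + 38 = $1026.

$1026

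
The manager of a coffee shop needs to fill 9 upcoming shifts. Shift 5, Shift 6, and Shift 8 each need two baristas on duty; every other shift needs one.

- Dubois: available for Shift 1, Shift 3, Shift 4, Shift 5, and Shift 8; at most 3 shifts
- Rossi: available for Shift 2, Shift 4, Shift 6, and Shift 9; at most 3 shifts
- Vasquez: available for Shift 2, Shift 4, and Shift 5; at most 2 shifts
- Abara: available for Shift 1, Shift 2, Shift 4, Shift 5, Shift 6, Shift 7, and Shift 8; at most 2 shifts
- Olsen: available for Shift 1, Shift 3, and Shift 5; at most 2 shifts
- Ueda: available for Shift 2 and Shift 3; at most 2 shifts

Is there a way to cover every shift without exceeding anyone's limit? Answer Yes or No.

Total capacity is 14 and 12 slots are needed, so capacity alone doesn't rule it out.
Shifts {Shift 6, Shift 7, Shift 8} need 5 worker-slots in total, but the baristas available for any of those shifts (Dubois, Rossi, and Abara) can supply at most 4 among them. So no valid schedule exists.

No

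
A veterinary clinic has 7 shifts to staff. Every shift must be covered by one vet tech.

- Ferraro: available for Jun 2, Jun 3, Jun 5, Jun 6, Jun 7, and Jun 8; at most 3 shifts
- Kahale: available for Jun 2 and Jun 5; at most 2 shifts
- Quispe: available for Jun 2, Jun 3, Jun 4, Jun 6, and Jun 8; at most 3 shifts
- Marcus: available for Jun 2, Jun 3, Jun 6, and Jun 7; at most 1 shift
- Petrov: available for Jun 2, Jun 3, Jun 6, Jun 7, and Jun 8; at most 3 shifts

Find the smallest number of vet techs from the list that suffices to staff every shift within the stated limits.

7 slots to fill and no one can take more than 3, so at least ⌈7/3⌉ = 3 vet techs are needed.
Ferraro, Kahale, and Quispe alone can cover everything: Jun 2→Kahale, Jun 3→Ferraro, Jun 4→Quispe, Jun 5→Ferraro, Jun 6→Quispe, Jun 7→Ferraro, Jun 8→Quispe.

3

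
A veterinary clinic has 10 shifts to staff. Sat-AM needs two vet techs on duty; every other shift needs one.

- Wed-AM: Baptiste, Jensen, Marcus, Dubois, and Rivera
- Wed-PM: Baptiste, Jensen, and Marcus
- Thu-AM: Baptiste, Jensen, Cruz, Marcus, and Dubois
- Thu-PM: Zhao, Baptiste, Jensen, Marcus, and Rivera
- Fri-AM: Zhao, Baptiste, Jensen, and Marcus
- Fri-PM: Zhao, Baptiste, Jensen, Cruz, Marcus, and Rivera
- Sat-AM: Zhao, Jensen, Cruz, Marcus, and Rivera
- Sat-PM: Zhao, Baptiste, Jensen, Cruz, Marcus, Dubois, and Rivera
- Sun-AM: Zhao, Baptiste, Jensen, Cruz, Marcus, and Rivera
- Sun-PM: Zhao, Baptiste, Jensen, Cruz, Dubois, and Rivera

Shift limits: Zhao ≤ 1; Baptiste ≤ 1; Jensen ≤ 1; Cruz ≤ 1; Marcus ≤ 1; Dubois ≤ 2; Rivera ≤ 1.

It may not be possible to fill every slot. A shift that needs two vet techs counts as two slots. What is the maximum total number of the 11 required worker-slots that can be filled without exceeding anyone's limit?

8

Total capacity across all vet techs is 1+1+1+1+1+2+1 = 8, and 11 slots are needed, so at most 8 can be filled.
An assignment achieving 8: Wed-AM→Jensen, Wed-PM→Baptiste, Thu-AM→Cruz, Thu-PM→Marcus, Fri-AM→Zhao, Sat-AM→Rivera, Sat-PM→Dubois, Sun-PM→Dubois.
Loads: Zhao 1/1, Baptiste 1/1, Jensen 1/1, Cruz 1/1, Marcus 1/1, Dubois 2/2, Rivera 1/1.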